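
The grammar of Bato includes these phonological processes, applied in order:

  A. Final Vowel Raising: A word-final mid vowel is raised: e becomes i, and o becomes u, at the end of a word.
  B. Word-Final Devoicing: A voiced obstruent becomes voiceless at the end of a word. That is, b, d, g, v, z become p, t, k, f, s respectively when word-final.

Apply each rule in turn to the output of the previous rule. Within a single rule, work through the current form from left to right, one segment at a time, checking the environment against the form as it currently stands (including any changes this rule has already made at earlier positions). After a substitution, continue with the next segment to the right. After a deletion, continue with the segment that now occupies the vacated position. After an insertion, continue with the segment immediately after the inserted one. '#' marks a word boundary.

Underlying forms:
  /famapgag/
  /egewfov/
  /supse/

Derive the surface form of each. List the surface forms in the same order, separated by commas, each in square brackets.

[famapgak], [egewfof], [supsi]

/famapgag/:
  A Final Vowel Raising: no change — [famapgag]
  B Word-Final Devoicing: [famapgag] → [famapgak]
/egewfov/:
  A Final Vowel Raising: no change — [egewfov]
  B Word-Final Devoicing: [egewfov] → [egewfof]
/supse/:
  A Final Vowel Raising: [supse] → [supsi]
  B Word-Final Devoicing: no change — [supsi]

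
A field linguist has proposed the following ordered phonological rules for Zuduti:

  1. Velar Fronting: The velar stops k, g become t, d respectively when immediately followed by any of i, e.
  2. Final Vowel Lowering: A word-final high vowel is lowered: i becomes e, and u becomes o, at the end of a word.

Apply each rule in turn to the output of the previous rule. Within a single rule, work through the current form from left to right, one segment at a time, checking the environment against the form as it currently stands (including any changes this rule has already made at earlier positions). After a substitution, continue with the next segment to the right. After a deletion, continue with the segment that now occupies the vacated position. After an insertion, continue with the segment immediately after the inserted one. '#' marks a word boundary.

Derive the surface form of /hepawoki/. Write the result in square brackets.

[hepawote]

1 Velar Fronting: [hepawoki] → [hepawoti]
2 Final Vowel Lowering: [hepawoti] → [hepawote]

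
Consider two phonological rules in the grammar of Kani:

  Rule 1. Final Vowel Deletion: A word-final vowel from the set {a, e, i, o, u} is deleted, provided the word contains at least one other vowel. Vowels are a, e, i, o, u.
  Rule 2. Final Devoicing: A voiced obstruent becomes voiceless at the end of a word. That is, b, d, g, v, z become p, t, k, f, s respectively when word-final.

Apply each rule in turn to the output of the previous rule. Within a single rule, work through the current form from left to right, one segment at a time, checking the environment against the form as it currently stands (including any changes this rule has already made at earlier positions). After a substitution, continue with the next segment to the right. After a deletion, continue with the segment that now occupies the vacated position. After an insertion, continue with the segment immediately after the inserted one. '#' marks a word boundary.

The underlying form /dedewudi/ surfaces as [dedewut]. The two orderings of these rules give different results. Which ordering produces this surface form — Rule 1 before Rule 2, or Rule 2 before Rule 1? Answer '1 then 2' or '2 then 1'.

Order 1 then 2:
  1 Final Vowel Deletion: [dedewudi] → [dedewud]
  2 Final Devoicing: [dedewud] → [dedewut]
  result: [dedewut]
Order 2 then 1:
  2 Final Devoicing: no change — [dedewudi]
  1 Final Vowel Deletion: [dedewudi] → [dedewud]
  result: [dedewud]

1 then 2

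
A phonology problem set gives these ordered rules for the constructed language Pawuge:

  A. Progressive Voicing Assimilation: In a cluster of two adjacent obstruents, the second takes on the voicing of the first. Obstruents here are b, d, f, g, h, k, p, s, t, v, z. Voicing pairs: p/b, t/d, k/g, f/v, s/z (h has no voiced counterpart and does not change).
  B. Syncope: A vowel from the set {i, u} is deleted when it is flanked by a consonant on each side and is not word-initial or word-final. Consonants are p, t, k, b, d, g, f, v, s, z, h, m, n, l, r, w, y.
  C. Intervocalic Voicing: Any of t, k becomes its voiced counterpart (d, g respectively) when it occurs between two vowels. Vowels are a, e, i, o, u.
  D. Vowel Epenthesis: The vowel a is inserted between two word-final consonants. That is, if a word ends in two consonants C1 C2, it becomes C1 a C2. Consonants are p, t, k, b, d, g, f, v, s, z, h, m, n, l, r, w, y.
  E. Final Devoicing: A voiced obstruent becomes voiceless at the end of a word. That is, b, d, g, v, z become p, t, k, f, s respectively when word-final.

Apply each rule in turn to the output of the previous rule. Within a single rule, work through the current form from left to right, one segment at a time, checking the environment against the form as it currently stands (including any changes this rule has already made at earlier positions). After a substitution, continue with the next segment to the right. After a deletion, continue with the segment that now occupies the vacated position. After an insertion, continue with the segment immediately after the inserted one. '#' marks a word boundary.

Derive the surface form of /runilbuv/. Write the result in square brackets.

[rnlbaf]

A Progressive Voicing Assimilation: no change — [runilbuv]
B Syncope: [runilbuv] → [rnlbv]
C Intervocalic Voicing: no change — [rnlbv]
D Vowel Epenthesis: [rnlbv] → [rnlbav]
E Final Devoicing: [rnlbav] → [rnlbaf]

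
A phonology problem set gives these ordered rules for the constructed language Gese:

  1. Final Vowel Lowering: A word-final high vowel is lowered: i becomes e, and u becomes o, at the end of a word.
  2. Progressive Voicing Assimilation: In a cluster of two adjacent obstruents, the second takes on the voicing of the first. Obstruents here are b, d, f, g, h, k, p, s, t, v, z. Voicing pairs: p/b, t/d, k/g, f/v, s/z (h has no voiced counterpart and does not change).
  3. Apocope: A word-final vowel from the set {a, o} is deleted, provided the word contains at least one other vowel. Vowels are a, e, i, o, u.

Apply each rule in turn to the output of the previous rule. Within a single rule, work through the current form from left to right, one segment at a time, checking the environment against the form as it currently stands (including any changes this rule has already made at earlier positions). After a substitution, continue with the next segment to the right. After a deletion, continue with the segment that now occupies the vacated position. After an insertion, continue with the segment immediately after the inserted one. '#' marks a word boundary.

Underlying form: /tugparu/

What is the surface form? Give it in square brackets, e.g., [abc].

[tugbar]

1 Final Vowel Lowering: [tugparu] → [tugparo]
2 Progressive Voicing Assimilation: [tugparo] → [tugbaro]
3 Apocope: [tugbaro] → [tugbar]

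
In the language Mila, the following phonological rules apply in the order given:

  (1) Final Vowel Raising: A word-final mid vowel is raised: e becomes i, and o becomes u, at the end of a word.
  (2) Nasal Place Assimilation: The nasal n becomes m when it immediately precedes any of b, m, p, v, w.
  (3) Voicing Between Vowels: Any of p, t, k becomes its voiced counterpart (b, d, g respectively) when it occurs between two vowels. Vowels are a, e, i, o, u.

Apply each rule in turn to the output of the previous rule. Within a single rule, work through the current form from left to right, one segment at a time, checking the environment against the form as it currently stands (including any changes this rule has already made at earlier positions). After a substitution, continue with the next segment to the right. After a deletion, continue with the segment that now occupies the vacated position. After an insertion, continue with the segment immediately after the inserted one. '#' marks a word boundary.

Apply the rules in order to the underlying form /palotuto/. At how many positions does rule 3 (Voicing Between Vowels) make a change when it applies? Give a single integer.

(1) Final Vowel Raising: [palotuto] → [palotutu]
(2) Nasal Place Assimilation: no change — [palotutu]
(3) Voicing Between Vowels: [palotutu] → [palodudu]
Rule 3 changed 2 position(s).

2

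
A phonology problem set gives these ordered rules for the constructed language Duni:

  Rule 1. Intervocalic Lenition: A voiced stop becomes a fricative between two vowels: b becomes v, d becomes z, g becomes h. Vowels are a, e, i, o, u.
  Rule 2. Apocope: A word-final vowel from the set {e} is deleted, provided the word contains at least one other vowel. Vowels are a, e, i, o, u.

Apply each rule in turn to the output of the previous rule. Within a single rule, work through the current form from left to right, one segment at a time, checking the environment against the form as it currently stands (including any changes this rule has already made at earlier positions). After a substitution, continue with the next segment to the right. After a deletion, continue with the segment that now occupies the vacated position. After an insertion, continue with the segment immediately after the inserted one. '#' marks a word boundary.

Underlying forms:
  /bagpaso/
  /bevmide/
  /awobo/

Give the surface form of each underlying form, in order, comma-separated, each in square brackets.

/bagpaso/:
  Rule 1 Intervocalic Lenition: no change — [bagpaso]
  Rule 2 Apocope: no change — [bagpaso]
/bevmide/:
  Rule 1 Intervocalic Lenition: [bevmide] → [bevmize]
  Rule 2 Apocope: [bevmize] → [bevmiz]
/awobo/:
  Rule 1 Intervocalic Lenition: [awobo] → [awovo]
  Rule 2 Apocope: no change — [awovo]

[bagpaso], [bevmiz], [awovo]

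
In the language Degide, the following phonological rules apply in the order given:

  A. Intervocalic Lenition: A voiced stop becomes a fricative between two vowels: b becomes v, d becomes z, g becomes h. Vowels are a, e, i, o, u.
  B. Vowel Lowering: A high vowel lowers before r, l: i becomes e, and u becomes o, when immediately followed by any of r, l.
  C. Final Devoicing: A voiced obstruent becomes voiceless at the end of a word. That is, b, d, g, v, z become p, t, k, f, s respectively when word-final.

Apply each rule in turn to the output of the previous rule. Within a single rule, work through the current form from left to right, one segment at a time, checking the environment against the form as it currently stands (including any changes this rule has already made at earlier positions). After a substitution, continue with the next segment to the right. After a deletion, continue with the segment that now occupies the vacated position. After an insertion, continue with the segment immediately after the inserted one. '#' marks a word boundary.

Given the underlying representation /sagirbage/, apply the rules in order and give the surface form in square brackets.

A Intervocalic Lenition: [sagirbage] → [sahirbahe]
B Vowel Lowering: [sahirbahe] → [saherbahe]
C Final Devoicing: no change — [saherbahe]

[saherbahe]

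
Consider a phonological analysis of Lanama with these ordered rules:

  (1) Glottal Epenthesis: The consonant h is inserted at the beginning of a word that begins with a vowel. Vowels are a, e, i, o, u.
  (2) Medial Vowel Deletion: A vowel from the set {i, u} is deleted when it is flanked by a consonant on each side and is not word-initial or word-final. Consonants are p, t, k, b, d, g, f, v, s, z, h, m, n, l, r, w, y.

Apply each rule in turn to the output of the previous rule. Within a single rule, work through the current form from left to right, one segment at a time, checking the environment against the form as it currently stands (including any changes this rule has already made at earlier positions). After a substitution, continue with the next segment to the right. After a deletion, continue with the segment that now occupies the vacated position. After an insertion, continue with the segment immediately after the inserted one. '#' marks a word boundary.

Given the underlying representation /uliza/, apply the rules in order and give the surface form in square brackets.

[hlza]

(1) Glottal Epenthesis: [uliza] → [huliza]
(2) Medial Vowel Deletion: [huliza] → [hlza]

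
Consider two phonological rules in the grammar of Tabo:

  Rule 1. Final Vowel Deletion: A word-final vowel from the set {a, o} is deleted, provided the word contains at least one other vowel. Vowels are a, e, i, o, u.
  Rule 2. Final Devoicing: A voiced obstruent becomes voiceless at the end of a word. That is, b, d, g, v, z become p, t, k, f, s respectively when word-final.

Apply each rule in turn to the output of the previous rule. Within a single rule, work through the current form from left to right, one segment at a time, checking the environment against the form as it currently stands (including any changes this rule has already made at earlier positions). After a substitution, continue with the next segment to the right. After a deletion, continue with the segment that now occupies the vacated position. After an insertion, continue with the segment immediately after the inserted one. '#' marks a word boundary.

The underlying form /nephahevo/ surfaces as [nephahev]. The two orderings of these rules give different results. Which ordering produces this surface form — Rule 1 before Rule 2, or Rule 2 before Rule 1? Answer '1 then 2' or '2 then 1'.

Order 1 then 2:
  1 Final Vowel Deletion: [nephahevo] → [nephahev]
  2 Final Devoicing: [nephahev] → [nephahef]
  result: [nephahef]
Order 2 then 1:
  2 Final Devoicing: no change — [nephahevo]
  1 Final Vowel Deletion: [nephahevo] → [nephahev]
  result: [nephahev]

2 then 1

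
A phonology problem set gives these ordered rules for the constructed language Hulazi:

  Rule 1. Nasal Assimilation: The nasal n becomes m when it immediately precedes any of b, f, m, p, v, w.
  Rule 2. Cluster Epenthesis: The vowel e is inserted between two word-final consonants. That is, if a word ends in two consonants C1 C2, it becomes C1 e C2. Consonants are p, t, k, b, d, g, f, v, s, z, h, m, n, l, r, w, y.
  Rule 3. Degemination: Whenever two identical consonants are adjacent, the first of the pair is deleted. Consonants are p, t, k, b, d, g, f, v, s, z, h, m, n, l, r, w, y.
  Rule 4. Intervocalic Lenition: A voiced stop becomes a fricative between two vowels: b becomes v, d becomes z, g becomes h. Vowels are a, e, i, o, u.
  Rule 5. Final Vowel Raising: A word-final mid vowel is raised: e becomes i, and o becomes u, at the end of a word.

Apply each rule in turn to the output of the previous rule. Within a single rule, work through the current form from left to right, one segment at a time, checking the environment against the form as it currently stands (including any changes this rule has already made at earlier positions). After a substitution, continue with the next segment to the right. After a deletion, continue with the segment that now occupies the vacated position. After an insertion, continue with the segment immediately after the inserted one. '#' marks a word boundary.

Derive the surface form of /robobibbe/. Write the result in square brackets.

Rule 1 Nasal Assimilation: no change — [robobibbe]
Rule 2 Cluster Epenthesis: no change — [robobibbe]
Rule 3 Degemination: [robobibbe] → [robobibe]
Rule 4 Intervocalic Lenition: [robobibe] → [rovovive]
Rule 5 Final Vowel Raising: [rovovive] → [rovovivi]

[rovovivi]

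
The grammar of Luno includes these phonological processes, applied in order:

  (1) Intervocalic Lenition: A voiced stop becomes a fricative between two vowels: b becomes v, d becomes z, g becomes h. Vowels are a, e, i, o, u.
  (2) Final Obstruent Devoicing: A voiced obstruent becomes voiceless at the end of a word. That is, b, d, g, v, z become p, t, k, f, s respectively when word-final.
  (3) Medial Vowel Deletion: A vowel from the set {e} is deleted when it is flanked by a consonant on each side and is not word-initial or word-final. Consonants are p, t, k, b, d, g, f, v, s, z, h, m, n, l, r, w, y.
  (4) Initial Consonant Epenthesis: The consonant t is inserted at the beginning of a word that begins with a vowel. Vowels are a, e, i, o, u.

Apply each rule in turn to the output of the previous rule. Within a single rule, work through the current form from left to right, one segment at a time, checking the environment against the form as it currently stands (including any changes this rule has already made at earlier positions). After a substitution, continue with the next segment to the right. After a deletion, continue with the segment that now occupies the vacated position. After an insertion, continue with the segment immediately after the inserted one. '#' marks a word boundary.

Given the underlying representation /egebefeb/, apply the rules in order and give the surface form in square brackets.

(1) Intervocalic Lenition: [egebefeb] → [ehevefeb]
(2) Final Obstruent Devoicing: [ehevefeb] → [ehevefep]
(3) Medial Vowel Deletion: [ehevefep] → [ehvfp]
(4) Initial Consonant Epenthesis: [ehvfp] → [tehvfp]

[tehvfp]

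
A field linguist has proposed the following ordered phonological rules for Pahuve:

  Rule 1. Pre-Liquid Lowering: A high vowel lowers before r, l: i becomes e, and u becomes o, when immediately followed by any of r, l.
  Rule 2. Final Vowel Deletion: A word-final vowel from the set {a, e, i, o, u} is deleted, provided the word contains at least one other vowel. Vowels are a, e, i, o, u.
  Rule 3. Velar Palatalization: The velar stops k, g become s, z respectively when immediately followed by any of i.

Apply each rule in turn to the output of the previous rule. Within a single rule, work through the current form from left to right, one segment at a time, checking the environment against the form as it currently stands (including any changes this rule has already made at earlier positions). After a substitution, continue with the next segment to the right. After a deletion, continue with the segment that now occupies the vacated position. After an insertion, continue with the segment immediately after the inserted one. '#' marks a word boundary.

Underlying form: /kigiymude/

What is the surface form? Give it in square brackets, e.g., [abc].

Rule 1 Pre-Liquid Lowering: no change — [kigiymude]
Rule 2 Final Vowel Deletion: [kigiymude] → [kigiymud]
Rule 3 Velar Palatalization: [kigiymud] → [siziymud]

[siziymud]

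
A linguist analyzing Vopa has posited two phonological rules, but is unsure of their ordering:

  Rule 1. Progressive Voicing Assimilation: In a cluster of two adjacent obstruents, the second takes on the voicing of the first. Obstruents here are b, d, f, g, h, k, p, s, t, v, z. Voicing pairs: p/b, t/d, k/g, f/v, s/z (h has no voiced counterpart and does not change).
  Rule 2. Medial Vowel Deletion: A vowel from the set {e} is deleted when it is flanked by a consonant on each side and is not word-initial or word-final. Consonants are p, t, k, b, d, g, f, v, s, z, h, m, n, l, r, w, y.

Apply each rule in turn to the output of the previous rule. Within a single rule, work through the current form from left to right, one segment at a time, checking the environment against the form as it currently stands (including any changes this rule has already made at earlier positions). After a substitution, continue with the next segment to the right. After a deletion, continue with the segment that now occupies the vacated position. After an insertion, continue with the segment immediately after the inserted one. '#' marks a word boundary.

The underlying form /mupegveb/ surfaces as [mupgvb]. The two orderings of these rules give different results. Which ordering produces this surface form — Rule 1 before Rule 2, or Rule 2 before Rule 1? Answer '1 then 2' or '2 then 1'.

1 then 2

Order 1 then 2:
  1 Progressive Voicing Assimilation: no change — [mupegveb]
  2 Medial Vowel Deletion: [mupegveb] → [mupgvb]
  result: [mupgvb]
Order 2 then 1:
  2 Medial Vowel Deletion: [mupegveb] → [mupgvb]
  1 Progressive Voicing Assimilation: [mupgvb] → [mupkfp]
  result: [mupkfp]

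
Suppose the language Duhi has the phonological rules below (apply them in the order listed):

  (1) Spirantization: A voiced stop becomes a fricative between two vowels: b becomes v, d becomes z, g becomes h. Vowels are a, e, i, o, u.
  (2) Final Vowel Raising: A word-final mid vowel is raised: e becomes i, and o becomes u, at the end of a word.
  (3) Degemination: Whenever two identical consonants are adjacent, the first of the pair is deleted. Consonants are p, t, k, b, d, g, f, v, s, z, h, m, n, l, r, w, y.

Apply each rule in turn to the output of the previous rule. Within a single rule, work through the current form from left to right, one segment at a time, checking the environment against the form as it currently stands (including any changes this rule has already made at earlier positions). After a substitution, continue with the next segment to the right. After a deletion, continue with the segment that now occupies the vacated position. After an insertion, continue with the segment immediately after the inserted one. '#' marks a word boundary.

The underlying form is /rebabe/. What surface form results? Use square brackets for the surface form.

(1) Spirantization: [rebabe] → [revave]
(2) Final Vowel Raising: [revave] → [revavi]
(3) Degemination: no change — [revavi]

[revavi]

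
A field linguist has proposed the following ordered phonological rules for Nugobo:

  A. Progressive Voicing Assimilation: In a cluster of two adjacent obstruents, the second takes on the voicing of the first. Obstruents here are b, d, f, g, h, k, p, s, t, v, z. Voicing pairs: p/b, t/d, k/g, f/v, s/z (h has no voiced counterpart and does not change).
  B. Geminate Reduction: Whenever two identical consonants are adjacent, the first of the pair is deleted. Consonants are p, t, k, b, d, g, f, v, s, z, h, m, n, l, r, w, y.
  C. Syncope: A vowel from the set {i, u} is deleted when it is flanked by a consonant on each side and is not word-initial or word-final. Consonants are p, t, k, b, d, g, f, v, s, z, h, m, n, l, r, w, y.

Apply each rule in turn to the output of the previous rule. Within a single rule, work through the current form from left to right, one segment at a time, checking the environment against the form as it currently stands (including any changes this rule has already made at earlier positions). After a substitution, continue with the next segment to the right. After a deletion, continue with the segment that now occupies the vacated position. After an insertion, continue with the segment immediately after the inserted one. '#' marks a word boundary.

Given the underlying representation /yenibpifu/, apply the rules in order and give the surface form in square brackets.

[yenbfu]

A Progressive Voicing Assimilation: [yenibpifu] → [yenibbifu]
B Geminate Reduction: [yenibbifu] → [yenibifu]
C Syncope: [yenibifu] → [yenbfu]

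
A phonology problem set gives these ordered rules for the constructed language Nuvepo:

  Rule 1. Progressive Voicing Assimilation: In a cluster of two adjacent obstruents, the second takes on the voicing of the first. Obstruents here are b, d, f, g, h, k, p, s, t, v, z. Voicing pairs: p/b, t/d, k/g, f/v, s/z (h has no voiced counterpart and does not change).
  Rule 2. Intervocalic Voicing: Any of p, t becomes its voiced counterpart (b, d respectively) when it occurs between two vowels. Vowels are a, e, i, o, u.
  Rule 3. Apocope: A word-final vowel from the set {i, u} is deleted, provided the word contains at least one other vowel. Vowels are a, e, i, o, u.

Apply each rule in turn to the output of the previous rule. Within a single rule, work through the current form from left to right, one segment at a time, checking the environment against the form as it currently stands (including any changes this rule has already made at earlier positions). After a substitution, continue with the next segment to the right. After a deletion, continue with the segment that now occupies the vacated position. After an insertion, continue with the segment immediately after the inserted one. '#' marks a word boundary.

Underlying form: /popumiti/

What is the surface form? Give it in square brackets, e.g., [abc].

Rule 1 Progressive Voicing Assimilation: no change — [popumiti]
Rule 2 Intervocalic Voicing: [popumiti] → [pobumidi]
Rule 3 Apocope: [pobumidi] → [pobumid]

[pobumid]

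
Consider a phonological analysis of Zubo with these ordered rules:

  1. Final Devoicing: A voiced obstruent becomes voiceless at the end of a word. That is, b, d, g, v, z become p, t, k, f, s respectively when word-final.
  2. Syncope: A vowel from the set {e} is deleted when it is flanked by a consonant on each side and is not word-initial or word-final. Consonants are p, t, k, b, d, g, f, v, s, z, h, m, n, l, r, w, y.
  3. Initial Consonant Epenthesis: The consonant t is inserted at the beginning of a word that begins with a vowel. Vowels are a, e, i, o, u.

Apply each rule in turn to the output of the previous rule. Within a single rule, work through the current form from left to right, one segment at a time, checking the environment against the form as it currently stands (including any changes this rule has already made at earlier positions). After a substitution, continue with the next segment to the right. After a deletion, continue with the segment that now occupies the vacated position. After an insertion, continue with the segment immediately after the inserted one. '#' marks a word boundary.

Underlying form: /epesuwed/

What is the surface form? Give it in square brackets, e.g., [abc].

[tepsuwt]

1 Final Devoicing: [epesuwed] → [epesuwet]
2 Syncope: [epesuwet] → [epsuwt]
3 Initial Consonant Epenthesis: [epsuwt] → [tepsuwt]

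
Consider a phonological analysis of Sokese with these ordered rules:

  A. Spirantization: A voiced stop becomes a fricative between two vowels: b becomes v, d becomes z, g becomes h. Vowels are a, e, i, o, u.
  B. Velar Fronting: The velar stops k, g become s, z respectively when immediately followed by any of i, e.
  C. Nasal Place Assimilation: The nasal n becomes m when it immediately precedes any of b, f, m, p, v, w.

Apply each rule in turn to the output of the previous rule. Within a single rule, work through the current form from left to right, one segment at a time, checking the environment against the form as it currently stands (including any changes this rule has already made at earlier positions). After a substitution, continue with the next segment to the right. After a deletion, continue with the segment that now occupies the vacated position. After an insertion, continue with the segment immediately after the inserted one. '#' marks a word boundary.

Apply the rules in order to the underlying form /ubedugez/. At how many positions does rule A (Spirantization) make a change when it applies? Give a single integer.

3

A Spirantization: [ubedugez] → [uvezuhez]
B Velar Fronting: no change — [uvezuhez]
C Nasal Place Assimilation: no change — [uvezuhez]
Rule A changed 3 position(s).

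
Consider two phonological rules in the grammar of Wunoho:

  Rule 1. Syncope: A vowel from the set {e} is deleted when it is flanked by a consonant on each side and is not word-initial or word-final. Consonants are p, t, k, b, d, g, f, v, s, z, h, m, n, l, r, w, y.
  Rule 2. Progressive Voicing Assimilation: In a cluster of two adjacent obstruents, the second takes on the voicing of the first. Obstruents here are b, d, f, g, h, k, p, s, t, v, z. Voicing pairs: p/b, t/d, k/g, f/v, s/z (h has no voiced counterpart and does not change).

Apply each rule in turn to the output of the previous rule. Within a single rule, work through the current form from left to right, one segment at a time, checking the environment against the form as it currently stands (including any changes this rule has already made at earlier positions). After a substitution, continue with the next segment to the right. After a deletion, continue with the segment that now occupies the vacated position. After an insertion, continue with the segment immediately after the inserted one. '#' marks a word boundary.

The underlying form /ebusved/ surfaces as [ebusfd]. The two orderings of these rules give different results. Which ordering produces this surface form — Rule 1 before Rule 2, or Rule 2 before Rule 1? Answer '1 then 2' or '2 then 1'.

Order 1 then 2:
  1 Syncope: [ebusved] → [ebusvd]
  2 Progressive Voicing Assimilation: [ebusvd] → [ebusft]
  result: [ebusft]
Order 2 then 1:
  2 Progressive Voicing Assimilation: [ebusved] → [ebusfed]
  1 Syncope: [ebusfed] → [ebusfd]
  result: [ebusfd]

2 then 1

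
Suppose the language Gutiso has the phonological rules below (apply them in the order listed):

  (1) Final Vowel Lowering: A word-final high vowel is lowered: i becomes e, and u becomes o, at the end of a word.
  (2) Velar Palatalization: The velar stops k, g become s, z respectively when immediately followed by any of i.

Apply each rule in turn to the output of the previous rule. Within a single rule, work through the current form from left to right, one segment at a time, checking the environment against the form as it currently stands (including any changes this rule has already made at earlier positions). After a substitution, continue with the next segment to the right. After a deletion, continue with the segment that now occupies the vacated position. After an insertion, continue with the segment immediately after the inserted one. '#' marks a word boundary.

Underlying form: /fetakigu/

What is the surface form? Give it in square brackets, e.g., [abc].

[fetasigo]

(1) Final Vowel Lowering: [fetakigu] → [fetakigo]
(2) Velar Palatalization: [fetakigo] → [fetasigo]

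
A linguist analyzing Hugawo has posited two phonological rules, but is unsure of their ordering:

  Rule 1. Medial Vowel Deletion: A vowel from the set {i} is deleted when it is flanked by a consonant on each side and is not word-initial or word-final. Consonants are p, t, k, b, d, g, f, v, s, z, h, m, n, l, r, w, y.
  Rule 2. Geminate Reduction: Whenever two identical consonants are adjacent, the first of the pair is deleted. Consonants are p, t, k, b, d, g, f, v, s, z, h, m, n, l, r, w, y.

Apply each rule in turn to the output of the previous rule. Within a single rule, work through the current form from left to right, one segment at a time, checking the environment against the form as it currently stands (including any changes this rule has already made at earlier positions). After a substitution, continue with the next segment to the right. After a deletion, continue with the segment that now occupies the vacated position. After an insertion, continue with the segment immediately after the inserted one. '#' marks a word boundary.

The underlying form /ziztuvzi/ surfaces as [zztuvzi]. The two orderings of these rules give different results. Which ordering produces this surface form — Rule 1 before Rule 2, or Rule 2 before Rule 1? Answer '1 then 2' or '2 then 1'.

2 then 1

Order 1 then 2:
  1 Medial Vowel Deletion: [ziztuvzi] → [zztuvzi]
  2 Geminate Reduction: [zztuvzi] → [ztuvzi]
  result: [ztuvzi]
Order 2 then 1:
  2 Geminate Reduction: no change — [ziztuvzi]
  1 Medial Vowel Deletion: [ziztuvzi] → [zztuvzi]
  result: [zztuvzi]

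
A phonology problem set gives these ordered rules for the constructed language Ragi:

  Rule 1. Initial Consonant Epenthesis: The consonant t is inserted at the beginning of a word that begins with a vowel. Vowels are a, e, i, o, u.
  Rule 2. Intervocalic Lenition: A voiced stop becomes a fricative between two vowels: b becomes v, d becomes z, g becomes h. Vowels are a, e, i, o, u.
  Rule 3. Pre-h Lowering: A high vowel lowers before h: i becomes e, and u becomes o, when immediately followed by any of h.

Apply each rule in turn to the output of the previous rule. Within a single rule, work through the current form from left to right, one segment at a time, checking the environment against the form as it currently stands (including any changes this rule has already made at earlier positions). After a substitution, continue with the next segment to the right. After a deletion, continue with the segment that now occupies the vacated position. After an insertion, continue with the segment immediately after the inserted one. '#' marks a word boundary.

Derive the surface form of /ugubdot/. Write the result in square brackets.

Rule 1 Initial Consonant Epenthesis: [ugubdot] → [tugubdot]
Rule 2 Intervocalic Lenition: [tugubdot] → [tuhubdot]
Rule 3 Pre-h Lowering: [tuhubdot] → [tohubdot]

[tohubdot]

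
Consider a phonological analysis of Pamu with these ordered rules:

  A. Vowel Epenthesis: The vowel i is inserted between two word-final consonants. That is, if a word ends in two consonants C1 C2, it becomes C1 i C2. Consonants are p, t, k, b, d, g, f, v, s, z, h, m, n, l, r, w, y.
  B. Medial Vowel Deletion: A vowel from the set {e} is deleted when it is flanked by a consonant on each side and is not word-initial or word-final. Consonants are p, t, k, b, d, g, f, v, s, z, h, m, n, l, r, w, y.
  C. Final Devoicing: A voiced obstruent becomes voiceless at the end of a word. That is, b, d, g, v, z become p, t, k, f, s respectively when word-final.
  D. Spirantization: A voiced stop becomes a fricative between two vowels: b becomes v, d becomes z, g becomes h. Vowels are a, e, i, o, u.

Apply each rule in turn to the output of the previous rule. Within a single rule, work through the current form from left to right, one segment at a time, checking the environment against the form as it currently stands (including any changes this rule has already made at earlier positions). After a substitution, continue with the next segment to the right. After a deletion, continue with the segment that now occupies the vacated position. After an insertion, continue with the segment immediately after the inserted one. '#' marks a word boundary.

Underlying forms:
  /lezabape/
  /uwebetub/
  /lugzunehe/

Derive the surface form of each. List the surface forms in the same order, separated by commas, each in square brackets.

[lzavape], [uwbtup], [lugzunhe]

/lezabape/:
  A Vowel Epenthesis: no change — [lezabape]
  B Medial Vowel Deletion: [lezabape] → [lzabape]
  C Final Devoicing: no change — [lzabape]
  D Spirantization: [lzabape] → [lzavape]
/uwebetub/:
  A Vowel Epenthesis: no change — [uwebetub]
  B Medial Vowel Deletion: [uwebetub] → [uwbtub]
  C Final Devoicing: [uwbtub] → [uwbtup]
  D Spirantization: no change — [uwbtup]
/lugzunehe/:
  A Vowel Epenthesis: no change — [lugzunehe]
  B Medial Vowel Deletion: [lugzunehe] → [lugzunhe]
  C Final Devoicing: no change — [lugzunhe]
  D Spirantization: no change — [lugzunhe]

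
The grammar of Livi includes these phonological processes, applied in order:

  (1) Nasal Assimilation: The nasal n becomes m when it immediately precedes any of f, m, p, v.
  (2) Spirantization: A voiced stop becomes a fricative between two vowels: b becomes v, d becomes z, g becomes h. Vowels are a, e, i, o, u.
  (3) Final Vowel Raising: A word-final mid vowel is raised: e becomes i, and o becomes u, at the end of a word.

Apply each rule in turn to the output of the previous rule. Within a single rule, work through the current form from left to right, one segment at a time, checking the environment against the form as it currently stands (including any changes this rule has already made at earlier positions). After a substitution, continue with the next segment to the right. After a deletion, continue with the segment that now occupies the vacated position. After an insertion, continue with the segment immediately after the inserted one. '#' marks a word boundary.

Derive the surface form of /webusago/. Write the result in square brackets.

(1) Nasal Assimilation: no change — [webusago]
(2) Spirantization: [webusago] → [wevusaho]
(3) Final Vowel Raising: [wevusaho] → [wevusahu]

[wevusahu]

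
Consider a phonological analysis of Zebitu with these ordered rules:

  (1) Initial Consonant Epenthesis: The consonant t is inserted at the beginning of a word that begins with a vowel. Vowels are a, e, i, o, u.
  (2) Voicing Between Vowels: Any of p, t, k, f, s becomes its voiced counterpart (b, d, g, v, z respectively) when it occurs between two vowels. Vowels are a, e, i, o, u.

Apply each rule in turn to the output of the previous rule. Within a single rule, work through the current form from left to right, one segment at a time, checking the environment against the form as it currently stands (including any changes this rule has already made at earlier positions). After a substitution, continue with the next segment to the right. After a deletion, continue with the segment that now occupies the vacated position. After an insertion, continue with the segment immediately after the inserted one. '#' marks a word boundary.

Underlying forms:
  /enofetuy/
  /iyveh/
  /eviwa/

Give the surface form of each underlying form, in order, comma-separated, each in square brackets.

[tenoveduy], [tiyveh], [teviwa]

/enofetuy/:
  (1) Initial Consonant Epenthesis: [enofetuy] → [tenofetuy]
  (2) Voicing Between Vowels: [tenofetuy] → [tenoveduy]
/iyveh/:
  (1) Initial Consonant Epenthesis: [iyveh] → [tiyveh]
  (2) Voicing Between Vowels: no change — [tiyveh]
/eviwa/:
  (1) Initial Consonant Epenthesis: [eviwa] → [teviwa]
  (2) Voicing Between Vowels: no change — [teviwa]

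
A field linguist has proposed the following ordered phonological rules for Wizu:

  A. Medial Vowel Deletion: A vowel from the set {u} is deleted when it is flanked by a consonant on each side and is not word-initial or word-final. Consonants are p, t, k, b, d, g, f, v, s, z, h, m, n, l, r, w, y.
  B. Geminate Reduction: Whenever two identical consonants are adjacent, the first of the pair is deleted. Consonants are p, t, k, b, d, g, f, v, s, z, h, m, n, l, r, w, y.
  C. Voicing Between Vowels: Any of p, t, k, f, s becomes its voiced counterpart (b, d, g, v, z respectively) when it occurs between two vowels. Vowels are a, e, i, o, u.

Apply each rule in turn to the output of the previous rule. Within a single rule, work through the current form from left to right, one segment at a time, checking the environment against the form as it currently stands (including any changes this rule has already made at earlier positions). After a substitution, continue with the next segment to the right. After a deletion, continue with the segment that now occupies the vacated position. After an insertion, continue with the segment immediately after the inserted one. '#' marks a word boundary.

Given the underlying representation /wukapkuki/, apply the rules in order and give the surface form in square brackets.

A Medial Vowel Deletion: [wukapkuki] → [wkapkki]
B Geminate Reduction: [wkapkki] → [wkapki]
C Voicing Between Vowels: no change — [wkapki]

[wkapki]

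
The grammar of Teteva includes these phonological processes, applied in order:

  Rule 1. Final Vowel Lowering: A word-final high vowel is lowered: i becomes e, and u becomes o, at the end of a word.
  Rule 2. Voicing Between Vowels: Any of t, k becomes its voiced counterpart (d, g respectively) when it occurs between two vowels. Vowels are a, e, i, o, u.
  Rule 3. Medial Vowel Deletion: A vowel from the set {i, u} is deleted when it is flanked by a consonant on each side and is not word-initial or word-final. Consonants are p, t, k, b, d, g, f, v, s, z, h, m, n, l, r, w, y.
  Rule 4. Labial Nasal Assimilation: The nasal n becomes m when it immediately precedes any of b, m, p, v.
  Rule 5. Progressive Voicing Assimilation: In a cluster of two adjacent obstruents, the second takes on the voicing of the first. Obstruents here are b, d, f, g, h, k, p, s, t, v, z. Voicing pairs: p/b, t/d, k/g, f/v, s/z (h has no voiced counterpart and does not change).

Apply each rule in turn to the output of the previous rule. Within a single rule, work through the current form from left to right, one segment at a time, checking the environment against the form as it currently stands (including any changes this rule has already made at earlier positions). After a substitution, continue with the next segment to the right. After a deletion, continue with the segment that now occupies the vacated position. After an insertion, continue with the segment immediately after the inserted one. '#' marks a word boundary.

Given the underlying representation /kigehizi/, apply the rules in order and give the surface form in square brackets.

Rule 1 Final Vowel Lowering: [kigehizi] → [kigehize]
Rule 2 Voicing Between Vowels: no change — [kigehize]
Rule 3 Medial Vowel Deletion: [kigehize] → [kgehze]
Rule 4 Labial Nasal Assimilation: no change — [kgehze]
Rule 5 Progressive Voicing Assimilation: [kgehze] → [kkehse]

[kkehse]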